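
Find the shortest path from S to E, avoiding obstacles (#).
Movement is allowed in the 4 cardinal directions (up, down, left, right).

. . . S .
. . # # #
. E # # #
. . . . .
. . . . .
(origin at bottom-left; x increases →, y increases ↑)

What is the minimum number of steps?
4
(one shortest path: (3, 4) → (2, 4) → (1, 4) → (1, 3) → (1, 2))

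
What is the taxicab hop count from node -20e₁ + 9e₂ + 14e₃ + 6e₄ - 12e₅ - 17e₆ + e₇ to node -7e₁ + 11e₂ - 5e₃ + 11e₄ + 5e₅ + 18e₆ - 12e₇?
104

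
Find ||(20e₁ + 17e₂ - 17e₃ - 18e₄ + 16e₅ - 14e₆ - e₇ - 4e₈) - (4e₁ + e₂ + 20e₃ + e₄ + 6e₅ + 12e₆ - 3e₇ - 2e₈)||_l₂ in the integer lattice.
55.0091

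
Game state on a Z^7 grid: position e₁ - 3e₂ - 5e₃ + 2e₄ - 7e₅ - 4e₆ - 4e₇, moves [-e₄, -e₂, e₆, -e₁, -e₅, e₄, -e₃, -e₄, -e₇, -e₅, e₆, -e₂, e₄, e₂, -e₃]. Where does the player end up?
(0, -4, -7, 2, -9, -2, -5)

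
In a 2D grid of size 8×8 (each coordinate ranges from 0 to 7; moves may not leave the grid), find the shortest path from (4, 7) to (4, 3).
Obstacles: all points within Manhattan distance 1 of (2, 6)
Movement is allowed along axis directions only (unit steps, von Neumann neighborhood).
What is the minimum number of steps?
4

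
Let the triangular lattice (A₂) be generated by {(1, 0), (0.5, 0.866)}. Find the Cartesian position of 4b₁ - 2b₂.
(3, -1.732)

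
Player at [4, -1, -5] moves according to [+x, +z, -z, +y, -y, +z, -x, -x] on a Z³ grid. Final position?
(3, -1, -4)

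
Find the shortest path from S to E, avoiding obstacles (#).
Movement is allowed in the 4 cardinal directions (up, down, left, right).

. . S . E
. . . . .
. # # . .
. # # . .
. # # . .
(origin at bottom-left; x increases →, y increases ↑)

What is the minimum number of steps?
2
(one shortest path: (2, 4) → (3, 4) → (4, 4))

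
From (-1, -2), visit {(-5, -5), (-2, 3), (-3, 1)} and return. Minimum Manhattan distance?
24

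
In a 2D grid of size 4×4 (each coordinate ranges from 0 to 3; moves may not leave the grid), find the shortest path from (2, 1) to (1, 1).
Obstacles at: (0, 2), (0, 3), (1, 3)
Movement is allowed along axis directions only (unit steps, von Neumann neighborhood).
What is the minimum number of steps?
1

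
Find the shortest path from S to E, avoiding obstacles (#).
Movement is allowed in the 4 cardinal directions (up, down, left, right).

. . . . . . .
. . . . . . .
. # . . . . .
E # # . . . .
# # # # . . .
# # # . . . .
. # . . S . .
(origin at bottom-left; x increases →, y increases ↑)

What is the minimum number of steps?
11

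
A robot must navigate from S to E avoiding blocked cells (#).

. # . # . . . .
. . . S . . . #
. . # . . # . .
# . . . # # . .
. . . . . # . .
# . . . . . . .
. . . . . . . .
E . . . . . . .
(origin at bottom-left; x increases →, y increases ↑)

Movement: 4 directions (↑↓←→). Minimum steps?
9
(one shortest path: (3, 6) → (2, 6) → (1, 6) → (1, 5) → (1, 4) → (1, 3) → (1, 2) → (1, 1) → (0, 1) → (0, 0))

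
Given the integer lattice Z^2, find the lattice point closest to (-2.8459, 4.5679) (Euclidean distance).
(-3, 5)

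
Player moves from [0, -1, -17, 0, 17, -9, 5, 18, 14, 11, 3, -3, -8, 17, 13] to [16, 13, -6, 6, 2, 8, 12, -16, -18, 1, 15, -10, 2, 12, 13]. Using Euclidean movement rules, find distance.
61.4003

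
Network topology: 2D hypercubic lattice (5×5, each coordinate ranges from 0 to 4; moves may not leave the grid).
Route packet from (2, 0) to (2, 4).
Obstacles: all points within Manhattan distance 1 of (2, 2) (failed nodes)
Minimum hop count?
8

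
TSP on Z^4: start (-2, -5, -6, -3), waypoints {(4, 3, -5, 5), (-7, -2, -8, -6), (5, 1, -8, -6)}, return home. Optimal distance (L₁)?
68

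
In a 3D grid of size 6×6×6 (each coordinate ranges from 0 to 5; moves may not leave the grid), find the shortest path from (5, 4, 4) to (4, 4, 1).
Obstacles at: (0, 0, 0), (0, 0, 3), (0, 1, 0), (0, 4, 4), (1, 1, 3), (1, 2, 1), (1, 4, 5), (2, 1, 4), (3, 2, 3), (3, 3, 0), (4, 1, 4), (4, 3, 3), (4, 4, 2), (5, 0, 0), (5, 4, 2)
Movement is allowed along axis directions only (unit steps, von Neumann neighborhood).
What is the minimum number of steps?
6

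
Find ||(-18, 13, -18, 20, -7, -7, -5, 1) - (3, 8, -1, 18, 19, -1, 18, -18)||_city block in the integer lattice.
119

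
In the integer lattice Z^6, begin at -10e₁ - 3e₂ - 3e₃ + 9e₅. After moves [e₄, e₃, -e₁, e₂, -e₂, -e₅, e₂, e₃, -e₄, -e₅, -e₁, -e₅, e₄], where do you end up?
(-12, -2, -1, 1, 6, 0)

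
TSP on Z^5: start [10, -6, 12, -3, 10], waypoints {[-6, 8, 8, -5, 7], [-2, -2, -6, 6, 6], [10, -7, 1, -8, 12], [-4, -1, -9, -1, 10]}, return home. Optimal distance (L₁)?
154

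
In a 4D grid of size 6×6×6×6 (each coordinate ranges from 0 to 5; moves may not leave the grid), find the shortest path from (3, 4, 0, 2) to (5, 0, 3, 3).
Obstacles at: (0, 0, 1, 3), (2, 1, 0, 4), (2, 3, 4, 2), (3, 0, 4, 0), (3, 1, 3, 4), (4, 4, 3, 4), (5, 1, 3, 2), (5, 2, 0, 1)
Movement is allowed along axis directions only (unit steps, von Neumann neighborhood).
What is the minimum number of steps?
10
(one shortest path: (3, 4, 0, 2) → (4, 4, 0, 2) → (5, 4, 0, 2) → (5, 3, 0, 2) → (5, 2, 0, 2) → (5, 1, 0, 2) → (5, 0, 0, 2) → (5, 0, 1, 2) → (5, 0, 2, 2) → (5, 0, 3, 2) → (5, 0, 3, 3))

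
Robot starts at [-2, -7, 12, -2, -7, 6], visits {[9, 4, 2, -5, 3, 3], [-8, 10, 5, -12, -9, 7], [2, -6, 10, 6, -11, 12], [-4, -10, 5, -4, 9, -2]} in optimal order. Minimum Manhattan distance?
172
(one optimal route: (-2, -7, 12, -2, -7, 6) → (2, -6, 10, 6, -11, 12) → (-8, 10, 5, -12, -9, 7) → (9, 4, 2, -5, 3, 3) → (-4, -10, 5, -4, 9, -2))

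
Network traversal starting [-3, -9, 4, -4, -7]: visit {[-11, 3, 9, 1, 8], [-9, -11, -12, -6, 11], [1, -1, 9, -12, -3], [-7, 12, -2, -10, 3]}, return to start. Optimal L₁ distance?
200
(one optimal route: (-3, -9, 4, -4, -7) → (-9, -11, -12, -6, 11) → (-11, 3, 9, 1, 8) → (-7, 12, -2, -10, 3) → (1, -1, 9, -12, -3) → (-3, -9, 4, -4, -7))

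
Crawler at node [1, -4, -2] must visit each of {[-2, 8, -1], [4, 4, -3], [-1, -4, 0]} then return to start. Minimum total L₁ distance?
42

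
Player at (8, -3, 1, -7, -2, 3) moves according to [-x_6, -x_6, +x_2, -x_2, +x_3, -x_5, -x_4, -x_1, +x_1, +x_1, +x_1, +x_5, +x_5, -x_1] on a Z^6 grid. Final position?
(9, -3, 2, -8, -1, 1)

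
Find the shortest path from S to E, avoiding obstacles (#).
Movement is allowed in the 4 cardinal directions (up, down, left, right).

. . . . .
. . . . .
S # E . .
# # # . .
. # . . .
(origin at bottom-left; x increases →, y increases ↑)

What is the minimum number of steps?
4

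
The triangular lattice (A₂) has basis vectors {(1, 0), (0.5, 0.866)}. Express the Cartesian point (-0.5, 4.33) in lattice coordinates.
-3b₁ + 5b₂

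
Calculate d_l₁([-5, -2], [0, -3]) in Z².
6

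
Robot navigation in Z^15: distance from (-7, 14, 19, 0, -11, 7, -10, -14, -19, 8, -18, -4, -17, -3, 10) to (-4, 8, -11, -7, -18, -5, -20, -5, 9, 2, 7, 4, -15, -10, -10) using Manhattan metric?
180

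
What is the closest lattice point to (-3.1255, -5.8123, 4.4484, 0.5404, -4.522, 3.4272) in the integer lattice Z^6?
(-3, -6, 4, 1, -5, 3)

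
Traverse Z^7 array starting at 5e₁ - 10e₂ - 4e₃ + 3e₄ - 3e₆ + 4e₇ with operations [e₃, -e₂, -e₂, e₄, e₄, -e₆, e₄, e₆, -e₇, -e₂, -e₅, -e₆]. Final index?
(5, -13, -3, 6, -1, -4, 3)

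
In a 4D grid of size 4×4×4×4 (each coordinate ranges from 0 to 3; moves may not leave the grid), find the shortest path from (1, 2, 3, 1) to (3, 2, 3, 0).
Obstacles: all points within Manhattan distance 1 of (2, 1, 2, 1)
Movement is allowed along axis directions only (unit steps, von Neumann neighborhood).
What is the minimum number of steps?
3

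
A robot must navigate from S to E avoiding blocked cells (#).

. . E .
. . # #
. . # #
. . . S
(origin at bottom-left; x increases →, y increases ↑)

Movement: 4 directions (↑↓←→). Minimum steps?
6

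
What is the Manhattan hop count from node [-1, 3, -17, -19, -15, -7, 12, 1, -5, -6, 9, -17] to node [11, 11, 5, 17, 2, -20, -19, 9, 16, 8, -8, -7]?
209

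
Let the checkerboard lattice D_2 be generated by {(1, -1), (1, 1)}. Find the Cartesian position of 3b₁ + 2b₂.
(5, -1)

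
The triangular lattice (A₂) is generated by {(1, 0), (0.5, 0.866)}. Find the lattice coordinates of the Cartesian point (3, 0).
3b₁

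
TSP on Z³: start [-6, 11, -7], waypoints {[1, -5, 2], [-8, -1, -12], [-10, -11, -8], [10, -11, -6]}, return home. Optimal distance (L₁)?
112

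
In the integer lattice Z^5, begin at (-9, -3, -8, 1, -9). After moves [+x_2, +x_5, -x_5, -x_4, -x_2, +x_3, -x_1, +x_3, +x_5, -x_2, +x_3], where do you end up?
(-10, -4, -5, 0, -8)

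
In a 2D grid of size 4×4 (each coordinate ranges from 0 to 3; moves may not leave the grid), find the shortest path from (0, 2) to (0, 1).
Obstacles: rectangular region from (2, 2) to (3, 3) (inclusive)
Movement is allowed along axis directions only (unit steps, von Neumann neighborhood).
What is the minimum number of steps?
1
(one shortest path: (0, 2) → (0, 1))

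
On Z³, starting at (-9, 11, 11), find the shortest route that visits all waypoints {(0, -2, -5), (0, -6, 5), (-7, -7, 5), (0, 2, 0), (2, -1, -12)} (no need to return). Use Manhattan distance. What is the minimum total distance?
66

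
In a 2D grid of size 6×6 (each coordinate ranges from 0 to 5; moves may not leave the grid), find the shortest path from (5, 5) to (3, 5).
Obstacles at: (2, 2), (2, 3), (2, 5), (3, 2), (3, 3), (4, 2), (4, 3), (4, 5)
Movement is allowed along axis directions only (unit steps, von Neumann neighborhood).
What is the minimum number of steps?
4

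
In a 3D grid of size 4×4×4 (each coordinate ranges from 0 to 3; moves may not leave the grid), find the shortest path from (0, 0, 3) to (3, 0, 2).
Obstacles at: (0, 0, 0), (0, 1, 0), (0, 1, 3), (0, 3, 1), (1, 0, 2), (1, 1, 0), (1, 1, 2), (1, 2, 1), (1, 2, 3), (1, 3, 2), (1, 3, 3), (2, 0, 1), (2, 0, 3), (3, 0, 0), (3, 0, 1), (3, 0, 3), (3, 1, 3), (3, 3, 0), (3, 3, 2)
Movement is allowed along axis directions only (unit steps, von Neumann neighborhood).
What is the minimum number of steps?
6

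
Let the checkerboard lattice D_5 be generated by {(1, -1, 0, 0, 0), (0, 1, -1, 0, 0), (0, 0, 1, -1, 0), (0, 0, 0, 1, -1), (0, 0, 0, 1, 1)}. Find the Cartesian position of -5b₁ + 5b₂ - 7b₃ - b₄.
(-5, 10, -12, 6, 1)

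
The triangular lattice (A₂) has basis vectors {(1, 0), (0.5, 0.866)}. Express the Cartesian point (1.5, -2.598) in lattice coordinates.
3b₁ - 3b₂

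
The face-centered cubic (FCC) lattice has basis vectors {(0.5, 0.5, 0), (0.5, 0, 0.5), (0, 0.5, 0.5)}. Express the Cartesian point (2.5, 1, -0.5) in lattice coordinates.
4b₁ + b₂ - 2b₃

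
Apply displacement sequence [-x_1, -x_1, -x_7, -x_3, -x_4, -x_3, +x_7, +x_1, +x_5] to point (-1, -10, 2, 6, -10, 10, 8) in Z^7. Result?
(-2, -10, 0, 5, -9, 10, 8)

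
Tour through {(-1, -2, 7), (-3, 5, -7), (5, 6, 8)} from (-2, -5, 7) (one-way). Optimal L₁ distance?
43
(one optimal route: (-2, -5, 7) → (-1, -2, 7) → (5, 6, 8) → (-3, 5, -7))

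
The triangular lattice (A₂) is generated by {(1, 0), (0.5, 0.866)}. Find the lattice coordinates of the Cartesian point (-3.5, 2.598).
-5b₁ + 3b₂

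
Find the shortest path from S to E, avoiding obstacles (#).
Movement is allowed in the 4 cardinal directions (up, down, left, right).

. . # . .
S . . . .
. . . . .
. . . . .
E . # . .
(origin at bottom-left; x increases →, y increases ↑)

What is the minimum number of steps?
3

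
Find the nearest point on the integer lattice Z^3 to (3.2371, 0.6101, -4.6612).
(3, 1, -5)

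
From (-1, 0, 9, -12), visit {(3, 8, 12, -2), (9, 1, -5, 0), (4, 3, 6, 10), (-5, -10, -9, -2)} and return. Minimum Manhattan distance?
150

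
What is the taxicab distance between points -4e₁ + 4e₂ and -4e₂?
12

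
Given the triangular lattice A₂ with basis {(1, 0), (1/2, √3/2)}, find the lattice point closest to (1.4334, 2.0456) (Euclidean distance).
(1, 1.732)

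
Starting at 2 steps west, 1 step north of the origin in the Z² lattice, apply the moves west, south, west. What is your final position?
(-4, 0)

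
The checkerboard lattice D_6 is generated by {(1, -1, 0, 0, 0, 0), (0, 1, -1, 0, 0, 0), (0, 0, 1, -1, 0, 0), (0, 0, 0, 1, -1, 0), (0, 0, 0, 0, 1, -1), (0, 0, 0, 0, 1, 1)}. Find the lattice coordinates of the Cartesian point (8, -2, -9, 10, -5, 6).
8b₁ + 6b₂ - 3b₃ + 7b₄ - 2b₅ + 4b₆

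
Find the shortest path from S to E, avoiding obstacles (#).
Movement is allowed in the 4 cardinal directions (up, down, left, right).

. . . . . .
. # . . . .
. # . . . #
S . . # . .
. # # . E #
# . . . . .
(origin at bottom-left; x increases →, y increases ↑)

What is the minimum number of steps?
7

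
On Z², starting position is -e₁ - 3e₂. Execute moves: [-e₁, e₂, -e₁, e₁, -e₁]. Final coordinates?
(-3, -2)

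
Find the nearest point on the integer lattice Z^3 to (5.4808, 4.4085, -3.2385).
(5, 4, -3)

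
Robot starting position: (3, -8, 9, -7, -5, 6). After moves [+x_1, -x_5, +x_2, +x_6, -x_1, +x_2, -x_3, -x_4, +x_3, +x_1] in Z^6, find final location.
(4, -6, 9, -8, -6, 7)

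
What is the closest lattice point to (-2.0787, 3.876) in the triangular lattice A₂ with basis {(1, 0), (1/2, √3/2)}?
(-2, 3.464)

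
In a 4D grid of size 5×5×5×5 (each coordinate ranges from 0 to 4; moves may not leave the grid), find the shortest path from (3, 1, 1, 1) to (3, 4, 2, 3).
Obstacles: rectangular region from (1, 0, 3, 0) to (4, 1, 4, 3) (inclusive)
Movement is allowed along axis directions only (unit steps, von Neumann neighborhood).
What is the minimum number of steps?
6
(one shortest path: (3, 1, 1, 1) → (3, 2, 1, 1) → (3, 3, 1, 1) → (3, 4, 1, 1) → (3, 4, 2, 1) → (3, 4, 2, 2) → (3, 4, 2, 3))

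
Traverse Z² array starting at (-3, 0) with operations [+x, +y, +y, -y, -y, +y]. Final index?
(-2, 1)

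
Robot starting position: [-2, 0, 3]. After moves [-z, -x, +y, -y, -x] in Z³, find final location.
(-4, 0, 2)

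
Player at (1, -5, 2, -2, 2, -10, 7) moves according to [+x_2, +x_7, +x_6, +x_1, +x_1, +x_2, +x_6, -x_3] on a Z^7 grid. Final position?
(3, -3, 1, -2, 2, -8, 8)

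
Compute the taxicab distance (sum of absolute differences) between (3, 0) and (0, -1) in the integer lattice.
4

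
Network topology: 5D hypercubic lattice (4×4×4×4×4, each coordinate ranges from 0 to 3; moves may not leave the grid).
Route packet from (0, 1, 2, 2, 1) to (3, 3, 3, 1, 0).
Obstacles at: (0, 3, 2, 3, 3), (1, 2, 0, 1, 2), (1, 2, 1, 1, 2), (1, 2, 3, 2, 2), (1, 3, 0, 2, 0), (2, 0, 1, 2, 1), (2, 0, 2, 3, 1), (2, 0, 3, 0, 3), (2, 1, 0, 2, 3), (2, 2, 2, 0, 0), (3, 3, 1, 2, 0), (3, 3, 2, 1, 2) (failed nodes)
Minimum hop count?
8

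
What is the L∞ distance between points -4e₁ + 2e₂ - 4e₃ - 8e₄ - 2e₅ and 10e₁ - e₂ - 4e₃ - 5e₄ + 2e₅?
14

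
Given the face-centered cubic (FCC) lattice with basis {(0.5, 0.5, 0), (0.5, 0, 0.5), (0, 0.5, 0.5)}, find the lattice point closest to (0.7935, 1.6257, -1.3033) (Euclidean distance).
(1, 1.5, -1.5)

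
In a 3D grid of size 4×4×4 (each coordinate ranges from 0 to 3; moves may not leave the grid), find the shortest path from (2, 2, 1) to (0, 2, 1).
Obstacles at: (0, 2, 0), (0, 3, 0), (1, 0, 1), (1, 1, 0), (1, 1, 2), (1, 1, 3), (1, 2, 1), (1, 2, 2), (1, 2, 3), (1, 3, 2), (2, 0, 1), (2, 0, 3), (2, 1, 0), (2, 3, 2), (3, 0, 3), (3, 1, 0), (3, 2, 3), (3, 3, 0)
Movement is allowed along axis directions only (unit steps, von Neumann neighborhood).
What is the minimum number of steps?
4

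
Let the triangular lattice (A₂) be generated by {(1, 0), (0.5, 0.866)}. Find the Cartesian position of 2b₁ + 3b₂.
(3.5, 2.598)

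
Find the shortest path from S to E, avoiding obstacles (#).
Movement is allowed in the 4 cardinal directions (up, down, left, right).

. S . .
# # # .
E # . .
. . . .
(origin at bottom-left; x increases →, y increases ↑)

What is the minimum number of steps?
9
(one shortest path: (1, 3) → (2, 3) → (3, 3) → (3, 2) → (3, 1) → (2, 1) → (2, 0) → (1, 0) → (0, 0) → (0, 1))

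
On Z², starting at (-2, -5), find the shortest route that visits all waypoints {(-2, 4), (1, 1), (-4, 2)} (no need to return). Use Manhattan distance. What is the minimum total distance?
19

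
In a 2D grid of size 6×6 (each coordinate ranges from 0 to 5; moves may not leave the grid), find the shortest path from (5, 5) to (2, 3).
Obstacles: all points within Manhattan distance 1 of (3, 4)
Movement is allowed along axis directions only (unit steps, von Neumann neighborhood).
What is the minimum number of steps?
7
(one shortest path: (5, 5) → (5, 4) → (5, 3) → (4, 3) → (4, 2) → (3, 2) → (2, 2) → (2, 3))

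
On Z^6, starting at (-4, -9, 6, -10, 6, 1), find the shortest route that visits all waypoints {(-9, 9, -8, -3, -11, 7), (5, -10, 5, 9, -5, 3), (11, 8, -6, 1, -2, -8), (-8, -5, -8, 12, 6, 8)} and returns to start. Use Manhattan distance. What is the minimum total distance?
250
(one optimal route: (-4, -9, 6, -10, 6, 1) → (5, -10, 5, 9, -5, 3) → (11, 8, -6, 1, -2, -8) → (-9, 9, -8, -3, -11, 7) → (-8, -5, -8, 12, 6, 8) → (-4, -9, 6, -10, 6, 1))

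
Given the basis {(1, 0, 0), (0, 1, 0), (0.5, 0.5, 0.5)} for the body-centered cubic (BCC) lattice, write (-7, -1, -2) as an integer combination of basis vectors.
-5b₁ + b₂ - 4b₃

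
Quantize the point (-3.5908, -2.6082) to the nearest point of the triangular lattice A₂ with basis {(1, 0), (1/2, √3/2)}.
(-3.5, -2.598)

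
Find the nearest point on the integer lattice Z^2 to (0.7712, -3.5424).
(1, -4)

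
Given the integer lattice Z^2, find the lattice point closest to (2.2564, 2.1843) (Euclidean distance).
(2, 2)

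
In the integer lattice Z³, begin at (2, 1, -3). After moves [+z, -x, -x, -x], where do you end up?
(-1, 1, -2)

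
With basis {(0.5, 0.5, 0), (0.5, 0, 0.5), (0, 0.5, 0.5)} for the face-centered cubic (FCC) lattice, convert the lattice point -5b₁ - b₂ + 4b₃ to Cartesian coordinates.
(-3, -0.5, 1.5)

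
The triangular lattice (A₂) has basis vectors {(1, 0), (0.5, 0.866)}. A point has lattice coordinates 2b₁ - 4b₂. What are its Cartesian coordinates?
(0, -3.464)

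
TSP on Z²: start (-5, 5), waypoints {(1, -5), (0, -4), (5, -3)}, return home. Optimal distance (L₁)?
40
(one optimal route: (-5, 5) → (0, -4) → (1, -5) → (5, -3) → (-5, 5))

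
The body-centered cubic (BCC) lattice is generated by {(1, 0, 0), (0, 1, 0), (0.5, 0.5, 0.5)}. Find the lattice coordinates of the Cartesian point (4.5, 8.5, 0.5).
4b₁ + 8b₂ + b₃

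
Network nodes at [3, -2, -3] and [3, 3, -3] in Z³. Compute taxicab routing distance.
5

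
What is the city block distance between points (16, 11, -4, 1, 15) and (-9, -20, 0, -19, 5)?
90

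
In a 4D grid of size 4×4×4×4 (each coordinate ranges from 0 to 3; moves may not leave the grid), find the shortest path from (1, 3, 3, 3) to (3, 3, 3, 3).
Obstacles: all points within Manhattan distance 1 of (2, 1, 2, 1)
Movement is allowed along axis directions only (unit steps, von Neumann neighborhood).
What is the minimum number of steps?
2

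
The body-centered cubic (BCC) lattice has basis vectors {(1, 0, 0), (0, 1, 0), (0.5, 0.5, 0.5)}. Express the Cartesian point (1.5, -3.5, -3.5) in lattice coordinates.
5b₁ - 7b₃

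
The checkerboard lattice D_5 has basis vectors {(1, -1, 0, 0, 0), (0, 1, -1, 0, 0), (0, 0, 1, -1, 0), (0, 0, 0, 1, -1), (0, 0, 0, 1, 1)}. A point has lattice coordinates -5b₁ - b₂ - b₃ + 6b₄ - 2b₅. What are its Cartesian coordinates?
(-5, 4, 0, 5, -8)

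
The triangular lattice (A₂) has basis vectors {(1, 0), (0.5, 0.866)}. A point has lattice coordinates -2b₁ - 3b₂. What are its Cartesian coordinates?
(-3.5, -2.598)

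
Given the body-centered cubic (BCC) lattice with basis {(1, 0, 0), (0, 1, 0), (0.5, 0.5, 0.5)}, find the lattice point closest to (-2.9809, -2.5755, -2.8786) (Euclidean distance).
(-3, -3, -3)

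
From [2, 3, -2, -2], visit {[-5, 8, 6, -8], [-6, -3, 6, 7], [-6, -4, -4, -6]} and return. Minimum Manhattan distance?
98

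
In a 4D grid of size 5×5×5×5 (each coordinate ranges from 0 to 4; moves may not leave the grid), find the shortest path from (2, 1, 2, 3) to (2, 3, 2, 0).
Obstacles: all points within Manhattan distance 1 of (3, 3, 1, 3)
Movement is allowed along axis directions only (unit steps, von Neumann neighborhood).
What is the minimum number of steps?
5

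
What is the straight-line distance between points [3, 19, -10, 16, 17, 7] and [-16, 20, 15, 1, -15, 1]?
47.6655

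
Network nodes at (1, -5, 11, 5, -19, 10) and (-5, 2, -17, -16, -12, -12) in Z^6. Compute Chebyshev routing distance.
28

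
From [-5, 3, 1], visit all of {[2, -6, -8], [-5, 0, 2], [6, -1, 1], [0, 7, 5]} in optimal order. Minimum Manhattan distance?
55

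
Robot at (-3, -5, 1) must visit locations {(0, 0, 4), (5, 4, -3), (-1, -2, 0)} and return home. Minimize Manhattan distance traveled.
48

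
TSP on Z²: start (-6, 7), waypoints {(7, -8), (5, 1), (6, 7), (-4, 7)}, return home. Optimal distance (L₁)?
56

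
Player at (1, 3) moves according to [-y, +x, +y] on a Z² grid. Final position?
(2, 3)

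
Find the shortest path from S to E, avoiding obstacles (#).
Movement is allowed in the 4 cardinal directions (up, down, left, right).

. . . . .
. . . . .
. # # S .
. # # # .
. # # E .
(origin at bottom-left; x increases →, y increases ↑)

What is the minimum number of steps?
4
(one shortest path: (3, 2) → (4, 2) → (4, 1) → (4, 0) → (3, 0))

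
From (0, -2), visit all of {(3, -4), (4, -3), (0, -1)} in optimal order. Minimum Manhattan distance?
9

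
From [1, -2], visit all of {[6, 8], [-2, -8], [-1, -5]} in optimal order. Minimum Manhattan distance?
33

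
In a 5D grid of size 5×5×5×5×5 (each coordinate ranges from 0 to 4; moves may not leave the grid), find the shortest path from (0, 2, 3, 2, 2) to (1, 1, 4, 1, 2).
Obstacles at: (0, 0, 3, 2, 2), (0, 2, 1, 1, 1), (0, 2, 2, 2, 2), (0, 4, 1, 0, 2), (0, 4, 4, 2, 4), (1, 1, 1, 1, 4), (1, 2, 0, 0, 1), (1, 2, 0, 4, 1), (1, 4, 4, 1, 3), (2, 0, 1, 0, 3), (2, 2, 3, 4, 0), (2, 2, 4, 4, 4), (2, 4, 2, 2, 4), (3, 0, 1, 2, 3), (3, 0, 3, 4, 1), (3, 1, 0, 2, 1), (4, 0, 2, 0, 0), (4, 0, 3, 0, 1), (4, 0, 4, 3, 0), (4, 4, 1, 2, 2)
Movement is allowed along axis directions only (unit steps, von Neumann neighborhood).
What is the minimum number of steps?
4
(one shortest path: (0, 2, 3, 2, 2) → (1, 2, 3, 2, 2) → (1, 1, 3, 2, 2) → (1, 1, 4, 2, 2) → (1, 1, 4, 1, 2))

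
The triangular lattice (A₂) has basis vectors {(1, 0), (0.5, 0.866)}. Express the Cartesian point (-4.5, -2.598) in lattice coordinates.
-3b₁ - 3b₂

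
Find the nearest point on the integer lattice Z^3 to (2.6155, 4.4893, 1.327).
(3, 4, 1)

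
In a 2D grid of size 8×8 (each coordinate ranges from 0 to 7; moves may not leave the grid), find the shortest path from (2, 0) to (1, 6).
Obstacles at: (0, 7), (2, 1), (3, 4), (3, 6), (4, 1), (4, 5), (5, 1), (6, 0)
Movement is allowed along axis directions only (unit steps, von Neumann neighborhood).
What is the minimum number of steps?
7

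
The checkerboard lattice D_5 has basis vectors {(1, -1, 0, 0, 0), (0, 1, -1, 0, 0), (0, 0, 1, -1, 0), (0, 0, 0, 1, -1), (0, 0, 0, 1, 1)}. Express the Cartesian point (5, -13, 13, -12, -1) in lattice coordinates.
5b₁ - 8b₂ + 5b₃ - 3b₄ - 4b₅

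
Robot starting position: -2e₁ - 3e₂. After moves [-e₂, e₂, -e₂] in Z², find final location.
(-2, -4)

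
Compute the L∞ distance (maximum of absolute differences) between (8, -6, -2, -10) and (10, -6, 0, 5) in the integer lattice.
15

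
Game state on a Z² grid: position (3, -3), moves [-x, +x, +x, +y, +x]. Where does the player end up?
(5, -2)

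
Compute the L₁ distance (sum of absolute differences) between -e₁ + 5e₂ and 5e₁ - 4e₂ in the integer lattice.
15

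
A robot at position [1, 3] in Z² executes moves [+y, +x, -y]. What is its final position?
(2, 3)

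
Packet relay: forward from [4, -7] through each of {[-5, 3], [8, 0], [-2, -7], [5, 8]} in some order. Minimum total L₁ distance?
45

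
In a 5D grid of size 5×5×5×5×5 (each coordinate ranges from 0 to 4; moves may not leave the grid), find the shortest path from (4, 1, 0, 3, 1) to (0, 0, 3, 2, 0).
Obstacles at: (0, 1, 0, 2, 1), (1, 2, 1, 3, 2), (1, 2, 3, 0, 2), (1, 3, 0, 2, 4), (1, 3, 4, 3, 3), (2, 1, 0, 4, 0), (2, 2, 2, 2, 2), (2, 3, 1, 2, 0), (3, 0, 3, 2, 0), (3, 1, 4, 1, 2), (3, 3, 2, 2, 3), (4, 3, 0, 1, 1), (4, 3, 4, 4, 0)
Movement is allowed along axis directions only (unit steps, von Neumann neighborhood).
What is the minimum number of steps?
10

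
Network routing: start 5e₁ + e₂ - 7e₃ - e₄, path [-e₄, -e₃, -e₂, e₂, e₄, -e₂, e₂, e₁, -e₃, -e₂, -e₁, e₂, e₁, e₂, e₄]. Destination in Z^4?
(6, 2, -9, 0)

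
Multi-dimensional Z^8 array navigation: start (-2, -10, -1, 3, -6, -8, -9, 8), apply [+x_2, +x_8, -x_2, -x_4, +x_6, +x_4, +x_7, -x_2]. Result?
(-2, -11, -1, 3, -6, -7, -8, 9)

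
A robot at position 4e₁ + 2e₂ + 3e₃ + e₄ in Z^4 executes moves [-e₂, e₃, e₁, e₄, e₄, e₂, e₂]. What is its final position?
(5, 3, 4, 3)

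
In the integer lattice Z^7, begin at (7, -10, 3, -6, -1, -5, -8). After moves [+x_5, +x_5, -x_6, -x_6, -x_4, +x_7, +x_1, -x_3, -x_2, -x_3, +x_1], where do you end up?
(9, -11, 1, -7, 1, -7, -7)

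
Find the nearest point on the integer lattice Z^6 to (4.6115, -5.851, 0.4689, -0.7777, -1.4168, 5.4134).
(5, -6, 0, -1, -1, 5)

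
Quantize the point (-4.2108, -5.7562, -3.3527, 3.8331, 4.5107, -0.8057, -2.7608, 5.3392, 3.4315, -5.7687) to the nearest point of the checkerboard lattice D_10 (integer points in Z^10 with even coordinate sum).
(-4, -6, -3, 4, 5, -1, -3, 5, 3, -6)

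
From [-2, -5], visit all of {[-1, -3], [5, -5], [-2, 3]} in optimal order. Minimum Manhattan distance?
22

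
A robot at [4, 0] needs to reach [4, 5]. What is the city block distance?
5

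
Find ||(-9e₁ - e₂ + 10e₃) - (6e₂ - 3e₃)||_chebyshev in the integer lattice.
13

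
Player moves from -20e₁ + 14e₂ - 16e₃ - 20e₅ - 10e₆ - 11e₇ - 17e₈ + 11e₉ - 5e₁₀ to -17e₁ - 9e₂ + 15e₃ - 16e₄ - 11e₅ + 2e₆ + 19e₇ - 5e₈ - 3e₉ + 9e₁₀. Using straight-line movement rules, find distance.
58.4466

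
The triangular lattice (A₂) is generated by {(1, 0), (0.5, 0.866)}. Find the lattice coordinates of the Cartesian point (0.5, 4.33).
-2b₁ + 5b₂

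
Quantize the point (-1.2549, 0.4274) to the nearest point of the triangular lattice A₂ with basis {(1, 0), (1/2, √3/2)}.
(-1, 0)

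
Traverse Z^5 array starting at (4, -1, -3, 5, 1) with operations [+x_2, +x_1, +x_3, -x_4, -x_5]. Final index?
(5, 0, -2, 4, 0)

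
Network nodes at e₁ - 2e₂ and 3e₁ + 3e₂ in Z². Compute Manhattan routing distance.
7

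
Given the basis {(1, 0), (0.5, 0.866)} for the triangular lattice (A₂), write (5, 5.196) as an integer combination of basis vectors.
2b₁ + 6b₂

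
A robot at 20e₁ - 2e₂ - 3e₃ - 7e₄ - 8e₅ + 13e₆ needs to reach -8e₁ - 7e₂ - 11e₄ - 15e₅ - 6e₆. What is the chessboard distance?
28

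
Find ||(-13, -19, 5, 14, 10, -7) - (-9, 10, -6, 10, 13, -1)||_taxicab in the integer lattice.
57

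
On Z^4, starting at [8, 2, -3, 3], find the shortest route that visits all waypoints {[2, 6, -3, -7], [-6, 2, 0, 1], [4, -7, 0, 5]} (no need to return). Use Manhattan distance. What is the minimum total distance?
64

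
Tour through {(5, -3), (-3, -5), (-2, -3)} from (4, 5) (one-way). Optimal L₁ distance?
19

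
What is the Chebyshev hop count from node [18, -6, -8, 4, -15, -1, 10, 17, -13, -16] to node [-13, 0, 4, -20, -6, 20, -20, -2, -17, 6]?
31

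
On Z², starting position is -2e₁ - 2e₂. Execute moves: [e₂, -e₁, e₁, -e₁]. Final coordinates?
(-3, -1)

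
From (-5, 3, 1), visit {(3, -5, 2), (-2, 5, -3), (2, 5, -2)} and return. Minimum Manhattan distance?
46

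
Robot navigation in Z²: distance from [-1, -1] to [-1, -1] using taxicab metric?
0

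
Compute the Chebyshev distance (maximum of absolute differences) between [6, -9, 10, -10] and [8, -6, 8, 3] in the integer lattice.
13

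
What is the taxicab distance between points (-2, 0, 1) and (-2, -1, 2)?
2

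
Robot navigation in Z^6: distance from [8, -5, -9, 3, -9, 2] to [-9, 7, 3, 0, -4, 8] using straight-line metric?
25.4362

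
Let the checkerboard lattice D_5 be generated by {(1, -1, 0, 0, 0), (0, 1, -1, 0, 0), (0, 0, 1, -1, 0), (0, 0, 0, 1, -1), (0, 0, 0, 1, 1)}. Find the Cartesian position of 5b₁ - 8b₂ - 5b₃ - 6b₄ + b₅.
(5, -13, 3, 0, 7)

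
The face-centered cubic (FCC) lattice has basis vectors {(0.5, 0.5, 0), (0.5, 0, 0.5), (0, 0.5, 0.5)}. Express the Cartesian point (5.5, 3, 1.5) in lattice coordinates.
7b₁ + 4b₂ - b₃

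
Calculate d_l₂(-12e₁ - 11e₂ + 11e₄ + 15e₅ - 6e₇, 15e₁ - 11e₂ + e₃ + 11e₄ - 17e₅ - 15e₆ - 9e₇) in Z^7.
44.587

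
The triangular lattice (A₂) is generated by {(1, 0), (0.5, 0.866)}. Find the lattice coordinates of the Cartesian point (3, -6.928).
7b₁ - 8b₂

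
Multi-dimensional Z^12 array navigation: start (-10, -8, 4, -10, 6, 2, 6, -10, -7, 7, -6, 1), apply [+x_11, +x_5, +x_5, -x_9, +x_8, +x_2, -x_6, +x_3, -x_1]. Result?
(-11, -7, 5, -10, 8, 1, 6, -9, -8, 7, -5, 1)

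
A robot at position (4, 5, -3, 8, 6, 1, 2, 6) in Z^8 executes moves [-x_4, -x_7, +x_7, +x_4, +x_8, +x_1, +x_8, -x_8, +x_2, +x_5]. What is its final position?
(5, 6, -3, 8, 7, 1, 2, 7)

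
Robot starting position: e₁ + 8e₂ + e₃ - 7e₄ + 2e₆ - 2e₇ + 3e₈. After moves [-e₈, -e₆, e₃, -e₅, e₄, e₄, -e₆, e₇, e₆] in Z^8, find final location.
(1, 8, 2, -5, -1, 1, -1, 2)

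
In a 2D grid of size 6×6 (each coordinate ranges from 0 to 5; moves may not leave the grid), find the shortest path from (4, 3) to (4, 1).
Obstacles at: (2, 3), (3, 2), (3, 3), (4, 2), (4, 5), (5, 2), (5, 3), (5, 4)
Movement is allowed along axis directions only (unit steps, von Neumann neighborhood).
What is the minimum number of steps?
10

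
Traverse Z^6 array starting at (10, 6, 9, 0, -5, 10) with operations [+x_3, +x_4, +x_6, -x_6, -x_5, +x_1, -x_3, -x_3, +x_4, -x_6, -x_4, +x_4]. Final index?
(11, 6, 8, 2, -6, 9)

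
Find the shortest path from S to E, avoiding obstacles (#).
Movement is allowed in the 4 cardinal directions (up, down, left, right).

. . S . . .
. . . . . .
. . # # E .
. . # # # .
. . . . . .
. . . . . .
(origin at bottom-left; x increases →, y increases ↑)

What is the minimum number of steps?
4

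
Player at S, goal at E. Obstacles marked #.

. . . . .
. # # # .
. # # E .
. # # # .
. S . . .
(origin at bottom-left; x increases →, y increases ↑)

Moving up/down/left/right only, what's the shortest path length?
6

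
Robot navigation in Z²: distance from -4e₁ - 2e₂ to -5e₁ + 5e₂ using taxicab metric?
8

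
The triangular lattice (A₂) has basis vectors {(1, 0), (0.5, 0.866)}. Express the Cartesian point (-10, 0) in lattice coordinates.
-10b₁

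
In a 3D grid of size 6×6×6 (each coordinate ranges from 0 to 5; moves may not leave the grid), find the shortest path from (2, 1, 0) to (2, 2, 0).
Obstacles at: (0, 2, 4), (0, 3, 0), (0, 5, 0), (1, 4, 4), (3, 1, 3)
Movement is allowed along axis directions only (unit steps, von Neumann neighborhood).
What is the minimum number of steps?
1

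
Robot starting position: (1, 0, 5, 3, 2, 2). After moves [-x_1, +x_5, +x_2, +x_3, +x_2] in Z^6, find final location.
(0, 2, 6, 3, 3, 2)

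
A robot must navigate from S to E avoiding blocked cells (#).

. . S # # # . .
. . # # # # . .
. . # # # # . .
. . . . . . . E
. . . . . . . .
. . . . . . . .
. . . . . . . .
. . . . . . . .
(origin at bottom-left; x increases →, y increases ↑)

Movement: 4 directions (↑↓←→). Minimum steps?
10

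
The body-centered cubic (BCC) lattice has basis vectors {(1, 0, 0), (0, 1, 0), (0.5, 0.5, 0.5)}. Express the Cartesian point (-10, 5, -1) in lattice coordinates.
-9b₁ + 6b₂ - 2b₃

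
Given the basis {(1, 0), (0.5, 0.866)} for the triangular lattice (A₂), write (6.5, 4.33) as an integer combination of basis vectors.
4b₁ + 5b₂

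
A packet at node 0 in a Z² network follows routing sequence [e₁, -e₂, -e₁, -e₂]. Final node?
(0, -2)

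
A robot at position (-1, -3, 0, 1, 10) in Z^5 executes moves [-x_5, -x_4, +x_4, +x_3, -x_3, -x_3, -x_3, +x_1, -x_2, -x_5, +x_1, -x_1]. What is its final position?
(0, -4, -2, 1, 8)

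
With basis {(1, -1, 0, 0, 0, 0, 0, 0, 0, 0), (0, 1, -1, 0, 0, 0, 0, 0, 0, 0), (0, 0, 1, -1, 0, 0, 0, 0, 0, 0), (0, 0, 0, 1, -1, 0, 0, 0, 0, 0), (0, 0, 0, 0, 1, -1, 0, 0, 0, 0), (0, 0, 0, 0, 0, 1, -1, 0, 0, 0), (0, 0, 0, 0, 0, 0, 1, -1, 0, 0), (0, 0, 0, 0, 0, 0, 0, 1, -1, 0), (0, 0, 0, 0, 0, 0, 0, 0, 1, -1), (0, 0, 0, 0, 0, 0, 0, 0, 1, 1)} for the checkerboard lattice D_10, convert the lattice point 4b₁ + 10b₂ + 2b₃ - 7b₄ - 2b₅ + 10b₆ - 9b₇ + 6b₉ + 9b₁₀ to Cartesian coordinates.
(4, 6, -8, -9, 5, 12, -19, 9, 15, 3)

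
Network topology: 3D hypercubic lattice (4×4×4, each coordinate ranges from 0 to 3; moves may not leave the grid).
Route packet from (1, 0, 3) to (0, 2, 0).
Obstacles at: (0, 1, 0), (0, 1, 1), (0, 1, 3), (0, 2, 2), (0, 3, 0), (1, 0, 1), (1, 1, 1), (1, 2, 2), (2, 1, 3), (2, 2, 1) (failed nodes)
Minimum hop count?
8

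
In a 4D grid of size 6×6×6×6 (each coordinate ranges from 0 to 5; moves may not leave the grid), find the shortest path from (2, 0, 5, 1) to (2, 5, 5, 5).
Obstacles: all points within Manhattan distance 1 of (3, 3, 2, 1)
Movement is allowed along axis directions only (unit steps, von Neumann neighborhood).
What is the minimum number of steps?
9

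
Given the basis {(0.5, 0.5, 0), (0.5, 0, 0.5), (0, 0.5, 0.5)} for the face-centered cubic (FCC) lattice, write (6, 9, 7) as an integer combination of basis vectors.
8b₁ + 4b₂ + 10b₃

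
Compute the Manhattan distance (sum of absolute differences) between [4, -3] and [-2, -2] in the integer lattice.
7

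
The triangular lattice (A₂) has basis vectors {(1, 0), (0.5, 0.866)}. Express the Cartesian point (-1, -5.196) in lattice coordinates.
2b₁ - 6b₂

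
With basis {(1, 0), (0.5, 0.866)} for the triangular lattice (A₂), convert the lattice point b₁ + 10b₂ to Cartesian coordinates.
(6, 8.66)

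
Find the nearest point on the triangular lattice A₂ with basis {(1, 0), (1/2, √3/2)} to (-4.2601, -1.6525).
(-4, -1.732)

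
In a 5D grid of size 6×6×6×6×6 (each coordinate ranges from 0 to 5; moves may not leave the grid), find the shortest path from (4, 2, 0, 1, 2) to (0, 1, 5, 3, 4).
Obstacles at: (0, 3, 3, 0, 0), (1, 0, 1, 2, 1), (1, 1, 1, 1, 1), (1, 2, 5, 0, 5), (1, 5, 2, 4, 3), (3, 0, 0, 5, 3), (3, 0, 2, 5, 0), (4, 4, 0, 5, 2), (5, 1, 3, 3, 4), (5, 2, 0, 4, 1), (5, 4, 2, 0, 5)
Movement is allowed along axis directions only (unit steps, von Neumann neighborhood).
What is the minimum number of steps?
14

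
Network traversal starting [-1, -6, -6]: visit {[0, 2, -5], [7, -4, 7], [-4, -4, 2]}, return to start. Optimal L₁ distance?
64
(one optimal route: (-1, -6, -6) → (0, 2, -5) → (7, -4, 7) → (-4, -4, 2) → (-1, -6, -6))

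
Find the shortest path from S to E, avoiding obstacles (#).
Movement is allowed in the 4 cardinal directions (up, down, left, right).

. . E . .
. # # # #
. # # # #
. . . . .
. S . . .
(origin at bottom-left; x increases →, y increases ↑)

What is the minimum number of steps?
7
(one shortest path: (1, 0) → (0, 0) → (0, 1) → (0, 2) → (0, 3) → (0, 4) → (1, 4) → (2, 4))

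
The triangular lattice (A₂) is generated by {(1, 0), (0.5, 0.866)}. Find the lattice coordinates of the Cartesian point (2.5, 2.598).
b₁ + 3b₂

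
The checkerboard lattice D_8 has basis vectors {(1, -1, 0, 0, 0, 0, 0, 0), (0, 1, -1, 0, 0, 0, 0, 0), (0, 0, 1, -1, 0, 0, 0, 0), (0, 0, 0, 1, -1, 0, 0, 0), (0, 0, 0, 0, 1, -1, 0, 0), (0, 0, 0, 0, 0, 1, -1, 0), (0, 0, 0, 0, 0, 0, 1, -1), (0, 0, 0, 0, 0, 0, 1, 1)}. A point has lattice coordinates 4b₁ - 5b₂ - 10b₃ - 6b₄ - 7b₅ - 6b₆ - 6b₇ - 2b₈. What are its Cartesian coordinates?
(4, -9, -5, 4, -1, 1, -2, 4)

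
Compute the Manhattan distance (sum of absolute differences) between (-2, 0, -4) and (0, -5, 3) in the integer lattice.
14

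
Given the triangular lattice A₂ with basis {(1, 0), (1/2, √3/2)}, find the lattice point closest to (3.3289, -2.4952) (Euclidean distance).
(3.5, -2.598)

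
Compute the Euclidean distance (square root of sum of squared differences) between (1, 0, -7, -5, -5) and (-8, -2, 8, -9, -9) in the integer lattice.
18.4932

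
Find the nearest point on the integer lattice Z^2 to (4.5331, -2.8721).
(5, -3)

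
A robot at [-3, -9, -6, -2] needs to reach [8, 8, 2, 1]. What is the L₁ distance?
39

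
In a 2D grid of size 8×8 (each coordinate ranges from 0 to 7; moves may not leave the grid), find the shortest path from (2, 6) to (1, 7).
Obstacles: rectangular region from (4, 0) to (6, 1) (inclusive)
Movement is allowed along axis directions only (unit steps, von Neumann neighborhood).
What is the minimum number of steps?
2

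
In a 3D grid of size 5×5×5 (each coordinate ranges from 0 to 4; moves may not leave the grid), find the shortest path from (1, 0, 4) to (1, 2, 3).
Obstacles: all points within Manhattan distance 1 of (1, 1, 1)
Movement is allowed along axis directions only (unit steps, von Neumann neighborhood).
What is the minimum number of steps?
3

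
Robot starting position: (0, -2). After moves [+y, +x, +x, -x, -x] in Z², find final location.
(0, -1)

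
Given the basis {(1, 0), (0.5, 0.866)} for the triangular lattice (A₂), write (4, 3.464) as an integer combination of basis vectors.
2b₁ + 4b₂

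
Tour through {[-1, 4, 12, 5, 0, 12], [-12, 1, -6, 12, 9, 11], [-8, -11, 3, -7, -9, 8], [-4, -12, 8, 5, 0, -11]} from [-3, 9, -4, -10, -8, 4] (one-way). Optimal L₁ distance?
185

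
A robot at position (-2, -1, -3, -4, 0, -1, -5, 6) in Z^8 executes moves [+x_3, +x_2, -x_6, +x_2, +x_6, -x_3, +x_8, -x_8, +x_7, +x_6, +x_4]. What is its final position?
(-2, 1, -3, -3, 0, 0, -4, 6)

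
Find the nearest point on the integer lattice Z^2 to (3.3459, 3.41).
(3, 3)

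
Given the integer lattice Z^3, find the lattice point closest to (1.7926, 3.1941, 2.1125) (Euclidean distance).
(2, 3, 2)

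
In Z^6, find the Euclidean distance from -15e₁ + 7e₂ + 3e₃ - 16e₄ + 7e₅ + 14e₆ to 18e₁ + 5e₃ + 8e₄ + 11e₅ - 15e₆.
50.7445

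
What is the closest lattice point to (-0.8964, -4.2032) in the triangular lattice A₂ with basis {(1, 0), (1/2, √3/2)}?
(-0.5, -4.33)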